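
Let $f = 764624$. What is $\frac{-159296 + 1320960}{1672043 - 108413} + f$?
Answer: $\frac{597795093392}{781815} \approx 7.6463 \cdot 10^{5}$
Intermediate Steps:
$\frac{-159296 + 1320960}{1672043 - 108413} + f = \frac{-159296 + 1320960}{1672043 - 108413} + 764624 = \frac{1161664}{1563630} + 764624 = 1161664 \cdot \frac{1}{1563630} + 764624 = \frac{580832}{781815} + 764624 = \frac{597795093392}{781815}$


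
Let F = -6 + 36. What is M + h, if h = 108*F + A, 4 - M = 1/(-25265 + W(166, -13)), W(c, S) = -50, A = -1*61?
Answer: 80577646/25315 ≈ 3183.0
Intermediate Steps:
A = -61
M = 101261/25315 (M = 4 - 1/(-25265 - 50) = 4 - 1/(-25315) = 4 - 1*(-1/25315) = 4 + 1/25315 = 101261/25315 ≈ 4.0000)
F = 30
h = 3179 (h = 108*30 - 61 = 3240 - 61 = 3179)
M + h = 101261/25315 + 3179 = 80577646/25315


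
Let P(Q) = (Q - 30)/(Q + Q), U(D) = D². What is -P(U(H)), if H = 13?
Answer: -139/338 ≈ -0.41124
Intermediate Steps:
P(Q) = (-30 + Q)/(2*Q) (P(Q) = (-30 + Q)/((2*Q)) = (-30 + Q)*(1/(2*Q)) = (-30 + Q)/(2*Q))
-P(U(H)) = -(-30 + 13²)/(2*(13²)) = -(-30 + 169)/(2*169) = -139/(2*169) = -1*139/338 = -139/338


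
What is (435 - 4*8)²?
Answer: 162409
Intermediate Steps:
(435 - 4*8)² = (435 - 32)² = 403² = 162409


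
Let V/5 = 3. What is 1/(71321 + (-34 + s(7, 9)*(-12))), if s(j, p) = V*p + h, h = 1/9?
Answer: 3/208997 ≈ 1.4354e-5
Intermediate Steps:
h = 1/9 ≈ 0.11111
V = 15 (V = 5*3 = 15)
s(j, p) = 1/9 + 15*p (s(j, p) = 15*p + 1/9 = 1/9 + 15*p)
1/(71321 + (-34 + s(7, 9)*(-12))) = 1/(71321 + (-34 + (1/9 + 15*9)*(-12))) = 1/(71321 + (-34 + (1/9 + 135)*(-12))) = 1/(71321 + (-34 + (1216/9)*(-12))) = 1/(71321 + (-34 - 4864/3)) = 1/(71321 - 4966/3) = 1/(208997/3) = 3/208997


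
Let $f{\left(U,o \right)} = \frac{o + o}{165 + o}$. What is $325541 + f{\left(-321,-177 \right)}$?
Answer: $\frac{651141}{2} \approx 3.2557 \cdot 10^{5}$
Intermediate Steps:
$f{\left(U,o \right)} = \frac{2 o}{165 + o}$
$325541 + f{\left(-321,-177 \right)} = 325541 + 2 \left(-177\right) \frac{1}{165 - 177} = 325541 + 2 \left(-177\right) \frac{1}{-12} = 325541 + 2 \left(-177\right) \left(- \frac{1}{12}\right) = 325541 + \frac{59}{2} = \frac{651141}{2}$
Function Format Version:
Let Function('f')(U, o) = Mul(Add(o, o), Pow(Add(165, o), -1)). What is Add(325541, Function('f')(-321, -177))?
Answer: Rational(651141, 2) ≈ 3.2557e+5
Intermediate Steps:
Function('f')(U, o) = Mul(2, o, Pow(Add(165, o), -1)) (Function('f')(U, o) = Mul(Mul(2, o), Pow(Add(165, o), -1)) = Mul(2, o, Pow(Add(165, o), -1)))
Add(325541, Function('f')(-321, -177)) = Add(325541, Mul(2, -177, Pow(Add(165, -177), -1))) = Add(325541, Mul(2, -177, Pow(-12, -1))) = Add(325541, Mul(2, -177, Rational(-1, 12))) = Add(325541, Rational(59, 2)) = Rational(651141, 2)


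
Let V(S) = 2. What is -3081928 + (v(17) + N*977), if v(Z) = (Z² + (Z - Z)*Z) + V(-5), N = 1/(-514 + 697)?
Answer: -563938594/183 ≈ -3.0816e+6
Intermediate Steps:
N = 1/183 ≈ 0.0054645
v(Z) = 2 + Z² (v(Z) = (Z² + (Z - Z)*Z) + 2 = (Z² + 0*Z) + 2 = (Z² + 0) + 2 = Z² + 2 = 2 + Z²)
-3081928 + (v(17) + N*977) = -3081928 + ((2 + 17²) + (1/183)*977) = -3081928 + ((2 + 289) + 977/183) = -3081928 + (291 + 977/183) = -3081928 + 54230/183 = -563938594/183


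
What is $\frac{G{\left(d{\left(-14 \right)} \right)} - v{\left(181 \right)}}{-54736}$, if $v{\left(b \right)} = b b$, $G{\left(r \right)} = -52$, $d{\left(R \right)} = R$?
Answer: $\frac{2983}{4976} \approx 0.59948$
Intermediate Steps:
$v{\left(b \right)} = b^{2}$
$\frac{G{\left(d{\left(-14 \right)} \right)} - v{\left(181 \right)}}{-54736} = \frac{-52 - 181^{2}}{-54736} = \left(-52 - 32761\right) \left(- \frac{1}{54736}\right) = \left(-32813\right) \left(- \frac{1}{54736}\right) = \frac{2983}{4976}$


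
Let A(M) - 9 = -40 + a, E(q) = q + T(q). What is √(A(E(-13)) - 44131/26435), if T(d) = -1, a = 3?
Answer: I*√20733261285/26435 ≈ 5.447*I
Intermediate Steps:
E(q) = -1 + q (E(q) = q - 1 = -1 + q)
A(M) = -28 (A(M) = 9 + (-40 + 3) = 9 - 37 = -28)
√(A(E(-13)) - 44131/26435) = √(-28 - 44131/26435) = √(-784311/26435) = I*√20733261285/26435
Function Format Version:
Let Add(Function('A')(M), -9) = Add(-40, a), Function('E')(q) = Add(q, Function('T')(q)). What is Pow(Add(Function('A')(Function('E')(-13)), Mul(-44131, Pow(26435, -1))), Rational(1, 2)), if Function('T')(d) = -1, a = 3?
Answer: Mul(Rational(1, 26435), I, Pow(20733261285, Rational(1, 2))) ≈ Mul(5.4470, I)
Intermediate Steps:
Function('E')(q) = Add(-1, q) (Function('E')(q) = Add(q, -1) = Add(-1, q))
Function('A')(M) = -28 (Function('A')(M) = Add(9, Add(-40, 3)) = Add(9, -37) = -28)
Pow(Add(Function('A')(Function('E')(-13)), Mul(-44131, Pow(26435, -1))), Rational(1, 2)) = Pow(Add(-28, Mul(-44131, Pow(26435, -1))), Rational(1, 2)) = Pow(Add(-28, Mul(-44131, Rational(1, 26435))), Rational(1, 2)) = Pow(Add(-28, Rational(-44131, 26435)), Rational(1, 2)) = Pow(Rational(-784311, 26435), Rational(1, 2)) = Mul(Rational(1, 26435), I, Pow(20733261285, Rational(1, 2)))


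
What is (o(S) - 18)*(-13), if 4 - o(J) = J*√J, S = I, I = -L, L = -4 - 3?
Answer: 182 + 91*√7 ≈ 422.76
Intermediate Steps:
L = -7
I = 7 (I = -1*(-7) = 7)
S = 7
o(J) = 4 - J^(3/2) (o(J) = 4 - J*√J = 4 - J^(3/2))
(o(S) - 18)*(-13) = ((4 - 7^(3/2)) - 18)*(-13) = ((4 - 7*√7) - 18)*(-13) = (-14 - 7*√7)*(-13) = 182 + 91*√7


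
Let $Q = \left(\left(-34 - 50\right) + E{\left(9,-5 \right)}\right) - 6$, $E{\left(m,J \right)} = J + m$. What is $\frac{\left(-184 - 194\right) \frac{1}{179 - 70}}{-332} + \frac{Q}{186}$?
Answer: $- \frac{760465}{1682742} \approx -0.45192$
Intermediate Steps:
$Q = -86$ ($Q = \left(\left(-34 - 50\right) + \left(-5 + 9\right)\right) - 6 = \left(\left(-34 - 50\right) + 4\right) - 6 = \left(-84 + 4\right) - 6 = -80 - 6 = -86$)
$\frac{\left(-184 - 194\right) \frac{1}{179 - 70}}{-332} + \frac{Q}{186} = \frac{\left(-184 - 194\right) \frac{1}{179 - 70}}{-332} - \frac{86}{186} = - \frac{378}{109} \left(- \frac{1}{332}\right) - \frac{43}{93} = \left(-378\right) \frac{1}{109} \left(- \frac{1}{332}\right) - \frac{43}{93} = \left(- \frac{378}{109}\right) \left(- \frac{1}{332}\right) - \frac{43}{93} = \frac{189}{18094} - \frac{43}{93} = - \frac{760465}{1682742}$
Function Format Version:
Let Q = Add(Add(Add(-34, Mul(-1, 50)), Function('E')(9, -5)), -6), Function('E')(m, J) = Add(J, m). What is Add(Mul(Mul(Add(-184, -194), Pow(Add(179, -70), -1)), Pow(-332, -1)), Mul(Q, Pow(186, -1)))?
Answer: Rational(-760465, 1682742) ≈ -0.45192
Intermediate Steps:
Q = -86 (Q = Add(Add(Add(-34, Mul(-1, 50)), Add(-5, 9)), -6) = Add(Add(Add(-34, -50), 4), -6) = Add(Add(-84, 4), -6) = Add(-80, -6) = -86)
Add(Mul(Mul(Add(-184, -194), Pow(Add(179, -70), -1)), Pow(-332, -1)), Mul(Q, Pow(186, -1))) = Add(Mul(Mul(Add(-184, -194), Pow(Add(179, -70), -1)), Pow(-332, -1)), Mul(-86, Pow(186, -1))) = Add(Mul(Mul(-378, Pow(109, -1)), Rational(-1, 332)), Mul(-86, Rational(1, 186))) = Add(Mul(Mul(-378, Rational(1, 109)), Rational(-1, 332)), Rational(-43, 93)) = Add(Mul(Rational(-378, 109), Rational(-1, 332)), Rational(-43, 93)) = Add(Rational(189, 18094), Rational(-43, 93)) = Rational(-760465, 1682742)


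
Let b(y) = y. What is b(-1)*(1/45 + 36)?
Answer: -1621/45 ≈ -36.022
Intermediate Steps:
b(-1)*(1/45 + 36) = -(1/45 + 36) = -1*1621/45 = -1621/45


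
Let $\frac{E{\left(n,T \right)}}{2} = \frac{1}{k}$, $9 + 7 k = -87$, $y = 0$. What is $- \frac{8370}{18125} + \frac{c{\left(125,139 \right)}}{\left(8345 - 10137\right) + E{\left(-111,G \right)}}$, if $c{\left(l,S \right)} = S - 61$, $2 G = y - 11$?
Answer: $- \frac{157574502}{311833375} \approx -0.50532$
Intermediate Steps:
$k = - \frac{96}{7}$ ($k = - \frac{9}{7} + \frac{1}{7} \left(-87\right) = - \frac{9}{7} - \frac{87}{7} = - \frac{96}{7} \approx -13.714$)
$G = - \frac{11}{2}$ ($G = \frac{0 - 11}{2} = \frac{1}{2} \left(-11\right) = - \frac{11}{2} \approx -5.5$)
$E{\left(n,T \right)} = - \frac{7}{48}$ ($E{\left(n,T \right)} = \frac{2}{- \frac{96}{7}} = 2 \left(- \frac{7}{96}\right) = - \frac{7}{48}$)
$c{\left(l,S \right)} = -61 + S$
$- \frac{8370}{18125} + \frac{c{\left(125,139 \right)}}{\left(8345 - 10137\right) + E{\left(-111,G \right)}} = - \frac{8370}{18125} + \frac{-61 + 139}{\left(8345 - 10137\right) - \frac{7}{48}} = \left(-8370\right) \frac{1}{18125} + \frac{78}{-1792 - \frac{7}{48}} = - \frac{1674}{3625} + \frac{78}{- \frac{86023}{48}} = - \frac{1674}{3625} + 78 \left(- \frac{48}{86023}\right) = - \frac{1674}{3625} - \frac{3744}{86023} = - \frac{157574502}{311833375}$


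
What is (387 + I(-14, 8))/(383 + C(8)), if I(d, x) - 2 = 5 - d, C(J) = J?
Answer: 24/23 ≈ 1.0435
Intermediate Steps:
I(d, x) = 7 - d (I(d, x) = 2 + (5 - d) = 7 - d)
(387 + I(-14, 8))/(383 + C(8)) = (387 + (7 - 1*(-14)))/(383 + 8) = (387 + (7 + 14))/391 = (387 + 21)*(1/391) = 408*(1/391) = 24/23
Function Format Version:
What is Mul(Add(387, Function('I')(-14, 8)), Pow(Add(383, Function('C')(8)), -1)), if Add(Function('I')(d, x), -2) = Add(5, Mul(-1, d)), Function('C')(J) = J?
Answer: Rational(24, 23) ≈ 1.0435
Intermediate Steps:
Function('I')(d, x) = Add(7, Mul(-1, d)) (Function('I')(d, x) = Add(2, Add(5, Mul(-1, d))) = Add(7, Mul(-1, d)))
Mul(Add(387, Function('I')(-14, 8)), Pow(Add(383, Function('C')(8)), -1)) = Mul(Add(387, Add(7, Mul(-1, -14))), Pow(Add(383, 8), -1)) = Mul(Add(387, Add(7, 14)), Pow(391, -1)) = Mul(Add(387, 21), Rational(1, 391)) = Mul(408, Rational(1, 391)) = Rational(24, 23)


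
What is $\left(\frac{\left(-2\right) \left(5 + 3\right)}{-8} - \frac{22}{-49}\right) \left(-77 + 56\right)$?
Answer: $- \frac{360}{7} \approx -51.429$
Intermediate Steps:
$\left(\frac{\left(-2\right) \left(5 + 3\right)}{-8} - \frac{22}{-49}\right) \left(-77 + 56\right) = \left(\left(-2\right) 8 \left(- \frac{1}{8}\right) - - \frac{22}{49}\right) \left(-21\right) = \left(\left(-16\right) \left(- \frac{1}{8}\right) + \frac{22}{49}\right) \left(-21\right) = \left(2 + \frac{22}{49}\right) \left(-21\right) = \frac{120}{49} \left(-21\right) = - \frac{360}{7}$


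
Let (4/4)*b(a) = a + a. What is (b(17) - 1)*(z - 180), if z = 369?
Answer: 6237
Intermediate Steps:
b(a) = 2*a (b(a) = a + a = 2*a)
(b(17) - 1)*(z - 180) = (2*17 - 1)*(369 - 180) = (34 - 1)*189 = 33*189 = 6237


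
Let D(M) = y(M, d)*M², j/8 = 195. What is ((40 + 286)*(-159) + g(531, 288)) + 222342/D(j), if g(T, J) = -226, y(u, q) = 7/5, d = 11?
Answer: -29561713343/567840 ≈ -52060.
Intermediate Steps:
j = 1560 (j = 8*195 = 1560)
y(u, q) = 7/5 (y(u, q) = 7*(⅕) = 7/5)
D(M) = 7*M²/5
((40 + 286)*(-159) + g(531, 288)) + 222342/D(j) = ((40 + 286)*(-159) - 226) + 222342/(((7/5)*1560²)) = (326*(-159) - 226) + 222342/(((7/5)*2433600)) = (-51834 - 226) + 222342/3407040 = -52060 + 222342*(1/3407040) = -52060 + 37057/567840 = -29561713343/567840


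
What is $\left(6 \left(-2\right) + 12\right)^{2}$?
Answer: $0$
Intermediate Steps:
$\left(6 \left(-2\right) + 12\right)^{2} = \left(-12 + 12\right)^{2} = 0^{2} = 0$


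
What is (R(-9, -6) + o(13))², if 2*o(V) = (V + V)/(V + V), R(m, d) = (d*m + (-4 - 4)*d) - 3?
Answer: 39601/4 ≈ 9900.3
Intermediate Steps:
R(m, d) = -3 - 8*d + d*m (R(m, d) = (d*m - 8*d) - 3 = (-8*d + d*m) - 3 = -3 - 8*d + d*m)
o(V) = ½ (o(V) = ((V + V)/(V + V))/2 = ((2*V)/((2*V)))/2 = ((2*V)*(1/(2*V)))/2 = (½)*1 = ½)
(R(-9, -6) + o(13))² = ((-3 - 8*(-6) - 6*(-9)) + ½)² = ((-3 + 48 + 54) + ½)² = (99 + ½)² = (199/2)² = 39601/4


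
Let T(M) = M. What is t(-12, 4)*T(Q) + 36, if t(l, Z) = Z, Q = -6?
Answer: 12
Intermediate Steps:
t(-12, 4)*T(Q) + 36 = 4*(-6) + 36 = -24 + 36 = 12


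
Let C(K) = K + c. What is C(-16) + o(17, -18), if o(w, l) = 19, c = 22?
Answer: 25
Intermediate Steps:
C(K) = 22 + K (C(K) = K + 22 = 22 + K)
C(-16) + o(17, -18) = (22 - 16) + 19 = 6 + 19 = 25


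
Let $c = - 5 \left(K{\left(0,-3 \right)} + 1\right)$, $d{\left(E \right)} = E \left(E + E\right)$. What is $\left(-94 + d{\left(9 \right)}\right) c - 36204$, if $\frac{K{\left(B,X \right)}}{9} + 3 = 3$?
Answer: $-36544$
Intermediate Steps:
$K{\left(B,X \right)} = 0$ ($K{\left(B,X \right)} = -27 + 9 \cdot 3 = -27 + 27 = 0$)
$d{\left(E \right)} = 2 E^{2}$ ($d{\left(E \right)} = E 2 E = 2 E^{2}$)
$c = -5$ ($c = - 5 \left(0 + 1\right) = \left(-5\right) 1 = -5$)
$\left(-94 + d{\left(9 \right)}\right) c - 36204 = \left(-94 + 2 \cdot 9^{2}\right) \left(-5\right) - 36204 = \left(-94 + 2 \cdot 81\right) \left(-5\right) - 36204 = \left(-94 + 162\right) \left(-5\right) - 36204 = 68 \left(-5\right) - 36204 = -340 - 36204 = -36544$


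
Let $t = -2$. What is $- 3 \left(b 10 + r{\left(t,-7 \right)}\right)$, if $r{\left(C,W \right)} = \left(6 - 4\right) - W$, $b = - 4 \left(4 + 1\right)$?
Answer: $573$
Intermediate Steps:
$b = -20$ ($b = \left(-4\right) 5 = -20$)
$r{\left(C,W \right)} = 2 - W$ ($r{\left(C,W \right)} = \left(6 - 4\right) - W = 2 - W$)
$- 3 \left(b 10 + r{\left(t,-7 \right)}\right) = - 3 \left(\left(-20\right) 10 + \left(2 - -7\right)\right) = - 3 \left(-200 + \left(2 + 7\right)\right) = - 3 \left(-200 + 9\right) = \left(-3\right) \left(-191\right) = 573$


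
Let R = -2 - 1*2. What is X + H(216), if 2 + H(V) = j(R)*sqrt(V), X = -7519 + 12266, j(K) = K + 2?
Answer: 4745 - 12*sqrt(6) ≈ 4715.6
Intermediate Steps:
R = -4 (R = -2 - 2 = -4)
j(K) = 2 + K
X = 4747
H(V) = -2 - 2*sqrt(V) (H(V) = -2 + (2 - 4)*sqrt(V) = -2 - 2*sqrt(V))
X + H(216) = 4747 + (-2 - 12*sqrt(6)) = 4745 - 12*sqrt(6)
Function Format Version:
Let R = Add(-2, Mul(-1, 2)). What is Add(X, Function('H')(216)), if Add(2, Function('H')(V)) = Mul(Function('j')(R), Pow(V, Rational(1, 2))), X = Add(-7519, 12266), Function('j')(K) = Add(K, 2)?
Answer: Add(4745, Mul(-12, Pow(6, Rational(1, 2)))) ≈ 4715.6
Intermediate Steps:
R = -4 (R = Add(-2, -2) = -4)
Function('j')(K) = Add(2, K)
X = 4747
Function('H')(V) = Add(-2, Mul(-2, Pow(V, Rational(1, 2)))) (Function('H')(V) = Add(-2, Mul(Add(2, -4), Pow(V, Rational(1, 2)))) = Add(-2, Mul(-2, Pow(V, Rational(1, 2)))))
Add(X, Function('H')(216)) = Add(4747, Add(-2, Mul(-2, Pow(216, Rational(1, 2))))) = Add(4747, Add(-2, Mul(-2, Mul(6, Pow(6, Rational(1, 2)))))) = Add(4747, Add(-2, Mul(-12, Pow(6, Rational(1, 2))))) = Add(4745, Mul(-12, Pow(6, Rational(1, 2))))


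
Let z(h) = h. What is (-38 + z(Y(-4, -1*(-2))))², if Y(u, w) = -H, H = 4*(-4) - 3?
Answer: 361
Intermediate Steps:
H = -19 (H = -16 - 3 = -19)
Y(u, w) = 19 (Y(u, w) = -1*(-19) = 19)
(-38 + z(Y(-4, -1*(-2))))² = (-38 + 19)² = (-19)² = 361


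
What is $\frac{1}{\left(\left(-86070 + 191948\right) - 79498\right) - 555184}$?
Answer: $- \frac{1}{528804} \approx -1.8911 \cdot 10^{-6}$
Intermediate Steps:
$\frac{1}{\left(\left(-86070 + 191948\right) - 79498\right) - 555184} = \frac{1}{\left(105878 - 79498\right) - 555184} = \frac{1}{26380 - 555184} = \frac{1}{-528804} = - \frac{1}{528804}$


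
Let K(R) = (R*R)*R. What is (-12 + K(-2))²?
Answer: 400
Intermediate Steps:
K(R) = R³ (K(R) = R²*R = R³)
(-12 + K(-2))² = (-12 + (-2)³)² = (-12 - 8)² = (-20)² = 400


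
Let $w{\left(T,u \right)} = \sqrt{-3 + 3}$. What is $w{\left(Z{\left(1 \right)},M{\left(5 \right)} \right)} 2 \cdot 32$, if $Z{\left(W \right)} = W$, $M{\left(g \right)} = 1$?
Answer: $0$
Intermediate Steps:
$w{\left(T,u \right)} = 0$ ($w{\left(T,u \right)} = \sqrt{0} = 0$)
$w{\left(Z{\left(1 \right)},M{\left(5 \right)} \right)} 2 \cdot 32 = 0 \cdot 2 \cdot 32 = 0 \cdot 32 = 0$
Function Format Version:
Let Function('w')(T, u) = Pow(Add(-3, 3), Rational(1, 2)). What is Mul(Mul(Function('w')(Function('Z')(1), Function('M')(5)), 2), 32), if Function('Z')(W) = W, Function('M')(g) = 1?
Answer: 0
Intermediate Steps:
Function('w')(T, u) = 0 (Function('w')(T, u) = Pow(0, Rational(1, 2)) = 0)
Mul(Mul(Function('w')(Function('Z')(1), Function('M')(5)), 2), 32) = Mul(Mul(0, 2), 32) = Mul(0, 32) = 0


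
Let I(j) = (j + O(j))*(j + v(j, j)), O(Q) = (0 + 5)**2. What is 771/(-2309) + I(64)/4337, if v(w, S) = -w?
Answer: -771/2309 ≈ -0.33391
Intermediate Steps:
O(Q) = 25 (O(Q) = 5**2 = 25)
I(j) = 0 (I(j) = (j + 25)*(j - j) = (25 + j)*0 = 0)
771/(-2309) + I(64)/4337 = 771/(-2309) + 0/4337 = 771*(-1/2309) + 0*(1/4337) = -771/2309 + 0 = -771/2309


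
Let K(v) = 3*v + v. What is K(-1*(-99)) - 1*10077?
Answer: -9681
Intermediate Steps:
K(v) = 4*v
K(-1*(-99)) - 1*10077 = 4*(-1*(-99)) - 1*10077 = 4*99 - 10077 = 396 - 10077 = -9681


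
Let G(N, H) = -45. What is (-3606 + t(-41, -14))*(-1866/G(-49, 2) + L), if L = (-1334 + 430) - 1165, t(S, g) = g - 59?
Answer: 111889427/15 ≈ 7.4593e+6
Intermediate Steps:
t(S, g) = -59 + g
L = -2069 (L = -904 - 1165 = -2069)
(-3606 + t(-41, -14))*(-1866/G(-49, 2) + L) = (-3606 + (-59 - 14))*(-1866/(-45) - 2069) = (-3606 - 73)*(-1866*(-1/45) - 2069) = -3679*(622/15 - 2069) = -3679*(-30413/15) = 111889427/15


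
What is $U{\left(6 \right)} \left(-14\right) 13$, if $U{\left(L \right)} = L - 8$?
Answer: $364$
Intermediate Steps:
$U{\left(L \right)} = -8 + L$ ($U{\left(L \right)} = L - 8 = -8 + L$)
$U{\left(6 \right)} \left(-14\right) 13 = \left(-8 + 6\right) \left(-14\right) 13 = \left(-2\right) \left(-14\right) 13 = 28 \cdot 13 = 364$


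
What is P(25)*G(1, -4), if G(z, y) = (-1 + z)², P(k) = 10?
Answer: 0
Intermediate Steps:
P(25)*G(1, -4) = 10*(-1 + 1)² = 10*0² = 10*0 = 0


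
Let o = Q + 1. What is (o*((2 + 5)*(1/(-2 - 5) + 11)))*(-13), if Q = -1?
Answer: 0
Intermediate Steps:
o = 0 (o = -1 + 1 = 0)
(o*((2 + 5)*(1/(-2 - 5) + 11)))*(-13) = (0*((2 + 5)*(1/(-2 - 5) + 11)))*(-13) = (0*(7*(1/(-7) + 11)))*(-13) = (0*(7*(-⅐ + 11)))*(-13) = (0*(7*(76/7)))*(-13) = (0*76)*(-13) = 0*(-13) = 0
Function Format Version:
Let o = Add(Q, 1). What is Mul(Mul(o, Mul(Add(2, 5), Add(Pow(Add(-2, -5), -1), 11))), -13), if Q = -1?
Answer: 0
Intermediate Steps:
o = 0 (o = Add(-1, 1) = 0)
Mul(Mul(o, Mul(Add(2, 5), Add(Pow(Add(-2, -5), -1), 11))), -13) = Mul(Mul(0, Mul(Add(2, 5), Add(Pow(Add(-2, -5), -1), 11))), -13) = Mul(Mul(0, Mul(7, Add(Pow(-7, -1), 11))), -13) = Mul(Mul(0, Mul(7, Add(Rational(-1, 7), 11))), -13) = Mul(Mul(0, Mul(7, Rational(76, 7))), -13) = Mul(Mul(0, 76), -13) = Mul(0, -13) = 0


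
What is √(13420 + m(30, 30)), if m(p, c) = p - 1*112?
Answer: 3*√1482 ≈ 115.49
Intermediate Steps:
m(p, c) = -112 + p (m(p, c) = p - 112 = -112 + p)
√(13420 + m(30, 30)) = √(13420 + (-112 + 30)) = √(13420 - 82) = √13338 = 3*√1482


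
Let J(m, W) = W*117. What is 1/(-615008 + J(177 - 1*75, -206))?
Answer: -1/639110 ≈ -1.5647e-6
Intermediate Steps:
J(m, W) = 117*W
1/(-615008 + J(177 - 1*75, -206)) = 1/(-615008 + 117*(-206)) = 1/(-615008 - 24102) = 1/(-639110) = -1/639110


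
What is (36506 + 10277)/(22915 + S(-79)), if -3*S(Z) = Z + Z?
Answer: 140349/68903 ≈ 2.0369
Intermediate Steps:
S(Z) = -2*Z/3 (S(Z) = -(Z + Z)/3 = -2*Z/3)
(36506 + 10277)/(22915 + S(-79)) = (36506 + 10277)/(22915 - ⅔*(-79)) = 46783/(22915 + 158/3) = 46783/(68903/3) = 46783*(3/68903) = 140349/68903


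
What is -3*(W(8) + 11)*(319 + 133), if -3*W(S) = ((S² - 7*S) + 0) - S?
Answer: -14916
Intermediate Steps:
W(S) = -S²/3 + 8*S/3 (W(S) = -(((S² - 7*S) + 0) - S)/3 = -((S² - 7*S) - S)/3 = -(S² - 8*S)/3 = -S²/3 + 8*S/3)
-3*(W(8) + 11)*(319 + 133) = -3*((⅓)*8*(8 - 1*8) + 11)*(319 + 133) = -3*((⅓)*8*(8 - 8) + 11)*452 = -3*((⅓)*8*0 + 11)*452 = -3*(0 + 11)*452 = -33*452 = -3*4972 = -14916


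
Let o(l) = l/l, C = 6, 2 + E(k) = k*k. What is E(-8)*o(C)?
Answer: 62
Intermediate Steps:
E(k) = -2 + k**2 (E(k) = -2 + k*k = -2 + k**2)
o(l) = 1
E(-8)*o(C) = (-2 + (-8)**2)*1 = (-2 + 64)*1 = 62*1 = 62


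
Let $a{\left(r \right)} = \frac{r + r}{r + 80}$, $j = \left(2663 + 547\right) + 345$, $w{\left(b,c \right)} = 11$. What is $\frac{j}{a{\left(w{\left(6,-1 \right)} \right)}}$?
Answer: $\frac{323505}{22} \approx 14705.0$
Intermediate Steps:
$j = 3555$ ($j = 3210 + 345 = 3555$)
$a{\left(r \right)} = \frac{2 r}{80 + r}$
$\frac{j}{a{\left(w{\left(6,-1 \right)} \right)}} = \frac{3555}{2 \cdot 11 \frac{1}{80 + 11}} = \frac{3555}{2 \cdot 11 \cdot \frac{1}{91}} = \frac{3555}{\frac{22}{91}} = 3555 \cdot \frac{91}{22} = \frac{323505}{22}$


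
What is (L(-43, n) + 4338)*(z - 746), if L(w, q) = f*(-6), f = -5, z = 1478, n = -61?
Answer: 3197376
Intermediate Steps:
L(w, q) = 30 (L(w, q) = -5*(-6) = 30)
(L(-43, n) + 4338)*(z - 746) = (30 + 4338)*(1478 - 746) = 4368*732 = 3197376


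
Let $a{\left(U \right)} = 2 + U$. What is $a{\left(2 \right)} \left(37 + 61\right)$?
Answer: $392$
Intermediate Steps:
$a{\left(2 \right)} \left(37 + 61\right) = \left(2 + 2\right) \left(37 + 61\right) = 4 \cdot 98 = 392$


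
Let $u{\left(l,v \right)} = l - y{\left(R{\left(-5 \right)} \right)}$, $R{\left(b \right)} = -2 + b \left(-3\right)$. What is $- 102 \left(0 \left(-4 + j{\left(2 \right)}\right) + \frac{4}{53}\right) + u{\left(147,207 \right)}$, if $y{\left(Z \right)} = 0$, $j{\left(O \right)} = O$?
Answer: $\frac{7383}{53} \approx 139.3$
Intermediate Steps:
$R{\left(b \right)} = -2 - 3 b$
$u{\left(l,v \right)} = l$ ($u{\left(l,v \right)} = l - 0 = l + 0 = l$)
$- 102 \left(0 \left(-4 + j{\left(2 \right)}\right) + \frac{4}{53}\right) + u{\left(147,207 \right)} = - 102 \left(0 \left(-4 + 2\right) + \frac{4}{53}\right) + 147 = - 102 \left(0 \left(-2\right) + 4 \cdot \frac{1}{53}\right) + 147 = - 102 \left(0 + \frac{4}{53}\right) + 147 = \left(-102\right) \frac{4}{53} + 147 = - \frac{408}{53} + 147 = \frac{7383}{53}$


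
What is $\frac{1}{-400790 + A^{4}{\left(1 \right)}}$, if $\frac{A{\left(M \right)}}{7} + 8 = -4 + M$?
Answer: $\frac{1}{34752251} \approx 2.8775 \cdot 10^{-8}$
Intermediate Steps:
$A{\left(M \right)} = -84 + 7 M$ ($A{\left(M \right)} = -56 + 7 \left(-4 + M\right) = -56 + \left(-28 + 7 M\right) = -84 + 7 M$)
$\frac{1}{-400790 + A^{4}{\left(1 \right)}} = \frac{1}{-400790 + \left(-84 + 7 \cdot 1\right)^{4}} = \frac{1}{-400790 + \left(-84 + 7\right)^{4}} = \frac{1}{-400790 + \left(-77\right)^{4}} = \frac{1}{-400790 + 35153041} = \frac{1}{34752251}$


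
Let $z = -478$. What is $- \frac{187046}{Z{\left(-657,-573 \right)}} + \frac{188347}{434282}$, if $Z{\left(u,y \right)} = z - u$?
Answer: $- \frac{81196996859}{77736478} \approx -1044.5$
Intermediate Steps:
$Z{\left(u,y \right)} = -478 - u$
$- \frac{187046}{Z{\left(-657,-573 \right)}} + \frac{188347}{434282} = - \frac{187046}{-478 - -657} + \frac{188347}{434282} = - \frac{187046}{-478 + 657} + 188347 \cdot \frac{1}{434282} = - \frac{187046}{179} + \frac{188347}{434282} = - \frac{81196996859}{77736478}$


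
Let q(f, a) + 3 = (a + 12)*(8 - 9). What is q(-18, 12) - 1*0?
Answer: -27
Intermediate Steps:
q(f, a) = -15 - a (q(f, a) = -3 + (a + 12)*(8 - 9) = -3 + (12 + a)*(-1) = -3 + (-12 - a) = -15 - a)
q(-18, 12) - 1*0 = (-15 - 1*12) - 1*0 = (-15 - 12) + 0 = -27 + 0 = -27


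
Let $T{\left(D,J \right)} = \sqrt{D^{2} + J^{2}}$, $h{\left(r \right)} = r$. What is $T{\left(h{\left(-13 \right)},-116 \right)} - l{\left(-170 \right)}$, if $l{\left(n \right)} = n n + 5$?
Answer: $-28905 + 5 \sqrt{545} \approx -28788.0$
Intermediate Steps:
$l{\left(n \right)} = 5 + n^{2}$ ($l{\left(n \right)} = n^{2} + 5 = 5 + n^{2}$)
$T{\left(h{\left(-13 \right)},-116 \right)} - l{\left(-170 \right)} = \sqrt{\left(-13\right)^{2} + \left(-116\right)^{2}} - \left(5 + \left(-170\right)^{2}\right) = \sqrt{169 + 13456} - \left(5 + 28900\right) = \sqrt{13625} - 28905 = 5 \sqrt{545} - 28905 = -28905 + 5 \sqrt{545}$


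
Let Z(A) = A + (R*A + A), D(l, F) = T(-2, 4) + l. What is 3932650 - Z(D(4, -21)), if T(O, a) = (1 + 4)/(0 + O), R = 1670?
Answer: 3930142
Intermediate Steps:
T(O, a) = 5/O
D(l, F) = -5/2 + l (D(l, F) = 5/(-2) + l = 5*(-½) + l = -5/2 + l)
Z(A) = 1672*A (Z(A) = A + (1670*A + A) = A + 1671*A = 1672*A)
3932650 - Z(D(4, -21)) = 3932650 - 1672*(-5/2 + 4) = 3932650 - 1672*3/2 = 3932650 - 1*2508 = 3932650 - 2508 = 3930142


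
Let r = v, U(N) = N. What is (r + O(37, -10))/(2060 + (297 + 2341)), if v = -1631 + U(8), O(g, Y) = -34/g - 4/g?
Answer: -60089/173826 ≈ -0.34568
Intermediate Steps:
O(g, Y) = -38/g
v = -1623 (v = -1631 + 8 = -1623)
r = -1623
(r + O(37, -10))/(2060 + (297 + 2341)) = (-1623 - 38/37)/(2060 + (297 + 2341)) = (-1623 - 38*1/37)/(2060 + 2638) = (-1623 - 38/37)/4698 = -60089/37*1/4698 = -60089/173826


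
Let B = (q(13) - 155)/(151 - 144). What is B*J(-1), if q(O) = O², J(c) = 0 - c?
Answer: 2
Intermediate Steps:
J(c) = -c
B = 2 (B = (13² - 155)/(151 - 144) = (169 - 155)/7 = 14*(⅐) = 2)
B*J(-1) = 2*(-1*(-1)) = 2*1 = 2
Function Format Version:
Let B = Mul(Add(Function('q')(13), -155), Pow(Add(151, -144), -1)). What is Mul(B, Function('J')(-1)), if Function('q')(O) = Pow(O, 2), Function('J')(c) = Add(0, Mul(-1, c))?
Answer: 2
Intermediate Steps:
Function('J')(c) = Mul(-1, c)
B = 2 (B = Mul(Add(Pow(13, 2), -155), Pow(Add(151, -144), -1)) = Mul(Add(169, -155), Pow(7, -1)) = Mul(14, Rational(1, 7)) = 2)
Mul(B, Function('J')(-1)) = Mul(2, Mul(-1, -1)) = Mul(2, 1) = 2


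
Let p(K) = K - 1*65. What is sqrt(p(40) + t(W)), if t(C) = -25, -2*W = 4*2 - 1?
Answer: 5*I*sqrt(2) ≈ 7.0711*I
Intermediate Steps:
p(K) = -65 + K (p(K) = K - 65 = -65 + K)
W = -7/2 (W = -(4*2 - 1)/2 = -(8 - 1)/2 = -1/2*7 = -7/2 ≈ -3.5000)
sqrt(p(40) + t(W)) = sqrt((-65 + 40) - 25) = sqrt(-25 - 25) = sqrt(-50) = 5*I*sqrt(2)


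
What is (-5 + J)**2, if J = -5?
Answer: 100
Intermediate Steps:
(-5 + J)**2 = (-5 - 5)**2 = (-10)**2 = 100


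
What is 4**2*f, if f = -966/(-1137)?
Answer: 5152/379 ≈ 13.594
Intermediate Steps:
f = 322/379 (f = -966*(-1/1137) = 322/379 ≈ 0.84960)
4**2*f = 4**2*(322/379) = 16*(322/379) = 5152/379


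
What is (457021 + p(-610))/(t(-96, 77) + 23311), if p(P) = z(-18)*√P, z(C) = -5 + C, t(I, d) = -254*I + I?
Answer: 457021/47599 - 23*I*√610/47599 ≈ 9.6015 - 0.011934*I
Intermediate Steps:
t(I, d) = -253*I
p(P) = -23*√P (p(P) = (-5 - 18)*√P = -23*√P)
(457021 + p(-610))/(t(-96, 77) + 23311) = (457021 - 23*I*√610)/(-253*(-96) + 23311) = (457021 - 23*I*√610)/(24288 + 23311) = (457021 - 23*I*√610)/47599 = (457021 - 23*I*√610)*(1/47599) = 457021/47599 - 23*I*√610/47599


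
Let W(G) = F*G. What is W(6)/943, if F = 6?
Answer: 36/943 ≈ 0.038176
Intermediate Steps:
W(G) = 6*G
W(6)/943 = (6*6)/943 = 36*(1/943) = 36/943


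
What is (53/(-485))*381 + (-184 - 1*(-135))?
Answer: -43958/485 ≈ -90.635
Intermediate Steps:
(53/(-485))*381 + (-184 - 1*(-135)) = (53*(-1/485))*381 + (-184 + 135) = -53/485*381 - 49 = -20193/485 - 49 = -43958/485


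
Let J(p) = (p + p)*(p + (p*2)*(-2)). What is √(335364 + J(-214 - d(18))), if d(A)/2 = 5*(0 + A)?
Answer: 6*I*√16557 ≈ 772.04*I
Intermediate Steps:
d(A) = 10*A (d(A) = 2*(5*(0 + A)) = 2*(5*A) = 10*A)
J(p) = -6*p² (J(p) = (2*p)*(p + (2*p)*(-2)) = (2*p)*(p - 4*p) = (2*p)*(-3*p) = -6*p²)
√(335364 + J(-214 - d(18))) = √(335364 - 6*(-214 - 10*18)²) = √(335364 - 6*(-214 - 1*180)²) = √(335364 - 6*(-214 - 180)²) = √(335364 - 6*(-394)²) = √(335364 - 6*155236) = √(335364 - 931416) = √(-596052) = 6*I*√16557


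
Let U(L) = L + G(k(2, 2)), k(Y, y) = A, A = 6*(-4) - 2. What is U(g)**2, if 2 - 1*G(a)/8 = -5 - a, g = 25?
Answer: 16129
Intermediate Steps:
A = -26 (A = -24 - 2 = -26)
k(Y, y) = -26
G(a) = 56 + 8*a (G(a) = 16 - 8*(-5 - a) = 16 + (40 + 8*a) = 56 + 8*a)
U(L) = -152 + L (U(L) = L + (56 + 8*(-26)) = L + (56 - 208) = L - 152 = -152 + L)
U(g)**2 = (-152 + 25)**2 = (-127)**2 = 16129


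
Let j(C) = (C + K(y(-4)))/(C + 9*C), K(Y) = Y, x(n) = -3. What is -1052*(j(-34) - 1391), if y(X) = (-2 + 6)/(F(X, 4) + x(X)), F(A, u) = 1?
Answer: 124373752/85 ≈ 1.4632e+6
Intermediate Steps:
y(X) = -2 (y(X) = (-2 + 6)/(1 - 3) = 4/(-2) = 4*(-½) = -2)
j(C) = (-2 + C)/(10*C) (j(C) = (C - 2)/(C + 9*C) = (-2 + C)/((10*C)) = (-2 + C)*(1/(10*C)) = (-2 + C)/(10*C))
-1052*(j(-34) - 1391) = -1052*((⅒)*(-2 - 34)/(-34) - 1391) = -1052*((⅒)*(-1/34)*(-36) - 1391) = -1052*(9/85 - 1391) = -1052*(-118226/85) = 124373752/85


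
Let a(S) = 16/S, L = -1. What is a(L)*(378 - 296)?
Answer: -1312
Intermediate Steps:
a(L)*(378 - 296) = (16/(-1))*(378 - 296) = (16*(-1))*82 = -16*82 = -1312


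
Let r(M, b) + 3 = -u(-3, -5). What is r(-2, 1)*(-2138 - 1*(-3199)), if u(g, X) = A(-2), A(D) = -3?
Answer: 0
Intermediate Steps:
u(g, X) = -3
r(M, b) = 0 (r(M, b) = -3 - 1*(-3) = -3 + 3 = 0)
r(-2, 1)*(-2138 - 1*(-3199)) = 0*(-2138 - 1*(-3199)) = 0*(-2138 + 3199) = 0*1061 = 0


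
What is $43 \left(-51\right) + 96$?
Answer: $-2097$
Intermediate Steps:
$43 \left(-51\right) + 96 = -2193 + 96 = -2097$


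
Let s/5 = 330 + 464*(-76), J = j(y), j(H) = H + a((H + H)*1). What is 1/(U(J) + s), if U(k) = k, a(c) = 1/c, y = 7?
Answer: -14/2445281 ≈ -5.7253e-6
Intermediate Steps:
j(H) = H + 1/(2*H) (j(H) = H + 1/((H + H)*1) = H + 1/((2*H)*1) = H + 1/(2*H))
J = 99/14 (J = 7 + (½)/7 = 7 + (½)*(⅐) = 7 + 1/14 = 99/14 ≈ 7.0714)
s = -174670 (s = 5*(330 + 464*(-76)) = 5*(330 - 35264) = 5*(-34934) = -174670)
1/(U(J) + s) = 1/(99/14 - 174670) = 1/(-2445281/14) = -14/2445281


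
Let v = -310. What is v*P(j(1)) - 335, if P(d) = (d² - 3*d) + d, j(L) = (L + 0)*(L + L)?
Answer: -335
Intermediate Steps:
j(L) = 2*L² (j(L) = L*(2*L) = 2*L²)
P(d) = d² - 2*d
v*P(j(1)) - 335 = -310*2*1²*(-2 + 2*1²) - 335 = -310*2*1*(-2 + 2*1) - 335 = -620*(-2 + 2) - 335 = -620*0 - 335 = -310*0 - 335 = 0 - 335 = -335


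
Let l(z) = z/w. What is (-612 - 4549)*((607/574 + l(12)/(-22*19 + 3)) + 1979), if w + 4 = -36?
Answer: -6085717881048/595525 ≈ -1.0219e+7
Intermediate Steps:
w = -40 (w = -4 - 36 = -40)
l(z) = -z/40 (l(z) = z/(-40) = z*(-1/40) = -z/40)
(-612 - 4549)*((607/574 + l(12)/(-22*19 + 3)) + 1979) = (-612 - 4549)*((607/574 + (-1/40*12)/(-22*19 + 3)) + 1979) = -5161*((607*(1/574) - 3/(10*(-418 + 3))) + 1979) = -5161*((607/574 - 3/10/(-415)) + 1979) = -5161*((607/574 - 3/10*(-1/415)) + 1979) = -5161*((607/574 + 3/4150) + 1979) = -5161*(630193/595525 + 1979) = -5161*1179174168/595525 = -6085717881048/595525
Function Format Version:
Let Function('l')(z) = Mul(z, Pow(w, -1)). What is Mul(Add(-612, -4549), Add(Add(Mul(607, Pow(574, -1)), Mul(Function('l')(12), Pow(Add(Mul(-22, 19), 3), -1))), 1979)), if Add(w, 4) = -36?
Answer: Rational(-6085717881048, 595525) ≈ -1.0219e+7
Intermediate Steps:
w = -40 (w = Add(-4, -36) = -40)
Function('l')(z) = Mul(Rational(-1, 40), z) (Function('l')(z) = Mul(z, Pow(-40, -1)) = Mul(z, Rational(-1, 40)) = Mul(Rational(-1, 40), z))
Mul(Add(-612, -4549), Add(Add(Mul(607, Pow(574, -1)), Mul(Function('l')(12), Pow(Add(Mul(-22, 19), 3), -1))), 1979)) = Mul(Add(-612, -4549), Add(Add(Mul(607, Pow(574, -1)), Mul(Mul(Rational(-1, 40), 12), Pow(Add(Mul(-22, 19), 3), -1))), 1979)) = Mul(-5161, Add(Add(Mul(607, Rational(1, 574)), Mul(Rational(-3, 10), Pow(Add(-418, 3), -1))), 1979)) = Mul(-5161, Add(Add(Rational(607, 574), Mul(Rational(-3, 10), Pow(-415, -1))), 1979)) = Mul(-5161, Add(Add(Rational(607, 574), Mul(Rational(-3, 10), Rational(-1, 415))), 1979)) = Mul(-5161, Add(Add(Rational(607, 574), Rational(3, 4150)), 1979)) = Mul(-5161, Add(Rational(630193, 595525), 1979)) = Mul(-5161, Rational(1179174168, 595525)) = Rational(-6085717881048, 595525)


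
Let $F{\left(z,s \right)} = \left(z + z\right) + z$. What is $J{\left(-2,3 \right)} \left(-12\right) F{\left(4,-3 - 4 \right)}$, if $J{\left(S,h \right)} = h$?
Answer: $-432$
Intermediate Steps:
$F{\left(z,s \right)} = 3 z$ ($F{\left(z,s \right)} = 2 z + z = 3 z$)
$J{\left(-2,3 \right)} \left(-12\right) F{\left(4,-3 - 4 \right)} = 3 \left(-12\right) 3 \cdot 4 = \left(-36\right) 12 = -432$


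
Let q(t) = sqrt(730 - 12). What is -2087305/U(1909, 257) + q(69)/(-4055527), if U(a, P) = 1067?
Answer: -189755/97 - sqrt(718)/4055527 ≈ -1956.2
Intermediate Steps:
q(t) = sqrt(718)
-2087305/U(1909, 257) + q(69)/(-4055527) = -2087305/1067 + sqrt(718)/(-4055527) = -2087305*1/1067 + sqrt(718)*(-1/4055527) = -189755/97 - sqrt(718)/4055527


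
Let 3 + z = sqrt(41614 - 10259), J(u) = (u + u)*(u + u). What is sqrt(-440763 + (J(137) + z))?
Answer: sqrt(-365690 + sqrt(31355)) ≈ 604.58*I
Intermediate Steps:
J(u) = 4*u**2 (J(u) = (2*u)*(2*u) = 4*u**2)
z = -3 + sqrt(31355) (z = -3 + sqrt(41614 - 10259) = -3 + sqrt(31355) ≈ 174.07)
sqrt(-440763 + (J(137) + z)) = sqrt(-440763 + (4*137**2 + (-3 + sqrt(31355)))) = sqrt(-440763 + (4*18769 + (-3 + sqrt(31355)))) = sqrt(-440763 + (75076 + (-3 + sqrt(31355)))) = sqrt(-440763 + (75073 + sqrt(31355))) = sqrt(-365690 + sqrt(31355))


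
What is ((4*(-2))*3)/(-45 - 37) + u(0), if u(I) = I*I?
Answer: 12/41 ≈ 0.29268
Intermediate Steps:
u(I) = I²
((4*(-2))*3)/(-45 - 37) + u(0) = ((4*(-2))*3)/(-45 - 37) + 0² = (-8*3)/(-82) + 0 = -1/82*(-24) + 0 = 12/41 + 0 = 12/41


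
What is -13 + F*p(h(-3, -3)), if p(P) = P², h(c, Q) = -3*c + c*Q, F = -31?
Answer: -10057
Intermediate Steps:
h(c, Q) = -3*c + Q*c
-13 + F*p(h(-3, -3)) = -13 - 31*9*(-3 - 3)² = -13 - 31*(-3*(-6))² = -13 - 31*18² = -13 - 31*324 = -13 - 10044 = -10057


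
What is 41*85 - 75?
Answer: 3410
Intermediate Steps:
41*85 - 75 = 3485 - 75 = 3410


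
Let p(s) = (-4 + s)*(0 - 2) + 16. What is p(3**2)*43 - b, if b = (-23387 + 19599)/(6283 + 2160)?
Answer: 2182082/8443 ≈ 258.45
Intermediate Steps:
b = -3788/8443 ≈ -0.44866
p(s) = 24 - 2*s (p(s) = (-4 + s)*(-2) + 16 = (8 - 2*s) + 16 = 24 - 2*s)
p(3**2)*43 - b = (24 - 2*3**2)*43 - 1*(-3788/8443) = (24 - 2*9)*43 + 3788/8443 = (24 - 18)*43 + 3788/8443 = 6*43 + 3788/8443 = 258 + 3788/8443 = 2182082/8443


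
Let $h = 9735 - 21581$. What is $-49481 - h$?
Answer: $-37635$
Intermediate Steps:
$h = -11846$
$-49481 - h = -49481 - -11846 = -49481 + 11846 = -37635$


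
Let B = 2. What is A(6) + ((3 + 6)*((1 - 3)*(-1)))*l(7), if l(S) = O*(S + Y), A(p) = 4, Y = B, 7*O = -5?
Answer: -782/7 ≈ -111.71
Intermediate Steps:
O = -5/7 (O = (1/7)*(-5) = -5/7 ≈ -0.71429)
Y = 2
l(S) = -10/7 - 5*S/7 (l(S) = -5*(S + 2)/7 = -5*(2 + S)/7 = -10/7 - 5*S/7)
A(6) + ((3 + 6)*((1 - 3)*(-1)))*l(7) = 4 + ((3 + 6)*((1 - 3)*(-1)))*(-10/7 - 5/7*7) = 4 + (9*(-2*(-1)))*(-10/7 - 5) = 4 + (9*2)*(-45/7) = 4 + 18*(-45/7) = 4 - 810/7 = -782/7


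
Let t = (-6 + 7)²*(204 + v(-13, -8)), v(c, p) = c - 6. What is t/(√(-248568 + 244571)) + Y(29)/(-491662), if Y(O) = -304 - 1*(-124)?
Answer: 90/245831 - 185*I*√3997/3997 ≈ 0.00036611 - 2.9262*I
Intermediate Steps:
v(c, p) = -6 + c
Y(O) = -180 (Y(O) = -304 + 124 = -180)
t = 185 (t = (-6 + 7)²*(204 + (-6 - 13)) = 1²*(204 - 19) = 1*185 = 185)
t/(√(-248568 + 244571)) + Y(29)/(-491662) = 185/(√(-248568 + 244571)) - 180/(-491662) = 185/(√(-3997)) - 180*(-1/491662) = 185/((I*√3997)) + 90/245831 = 185*(-I*√3997/3997) + 90/245831 = -185*I*√3997/3997 + 90/245831 = 90/245831 - 185*I*√3997/3997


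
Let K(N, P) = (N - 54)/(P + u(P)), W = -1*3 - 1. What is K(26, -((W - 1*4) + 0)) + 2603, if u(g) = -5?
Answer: 7781/3 ≈ 2593.7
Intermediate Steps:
W = -4 (W = -3 - 1 = -4)
K(N, P) = (-54 + N)/(-5 + P) (K(N, P) = (N - 54)/(P - 5) = (-54 + N)/(-5 + P))
K(26, -((W - 1*4) + 0)) + 2603 = (-54 + 26)/(-5 - ((-4 - 1*4) + 0)) + 2603 = -28/(-5 - ((-4 - 4) + 0)) + 2603 = -28/(-5 - (-8 + 0)) + 2603 = -28/(-5 - 1*(-8)) + 2603 = -28/(-5 + 8) + 2603 = -28/3 + 2603 = 7781/3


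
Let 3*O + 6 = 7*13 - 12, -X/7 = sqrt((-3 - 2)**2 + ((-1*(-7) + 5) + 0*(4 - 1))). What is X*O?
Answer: -511*sqrt(37)/3 ≈ -1036.1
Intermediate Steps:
X = -7*sqrt(37) (X = -7*sqrt((-3 - 2)**2 + ((-1*(-7) + 5) + 0*(4 - 1))) = -7*sqrt((-5)**2 + ((7 + 5) + 0*3)) = -7*sqrt(25 + (12 + 0)) = -7*sqrt(25 + 12) = -7*sqrt(37) ≈ -42.579)
O = 73/3 (O = -2 + (7*13 - 12)/3 = -2 + (91 - 12)/3 = -2 + (1/3)*79 = -2 + 79/3 = 73/3 ≈ 24.333)
X*O = -7*sqrt(37)*(73/3) = -511*sqrt(37)/3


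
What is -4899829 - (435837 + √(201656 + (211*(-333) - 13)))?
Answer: -5335666 - 2*√32845 ≈ -5.3360e+6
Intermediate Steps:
-4899829 - (435837 + √(201656 + (211*(-333) - 13))) = -4899829 - (435837 + √(201656 + (-70263 - 13))) = -4899829 - (435837 + √(201656 - 70276)) = -4899829 - (435837 + √131380) = -4899829 - (435837 + 2*√32845) = -4899829 + (-435837 - 2*√32845) = -5335666 - 2*√32845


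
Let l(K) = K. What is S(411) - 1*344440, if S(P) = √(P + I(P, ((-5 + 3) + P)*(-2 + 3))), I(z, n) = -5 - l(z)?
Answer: -344440 + I*√5 ≈ -3.4444e+5 + 2.2361*I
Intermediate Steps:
I(z, n) = -5 - z
S(P) = I*√5 (S(P) = √(P + (-5 - P)) = √(-5) = I*√5)
S(411) - 1*344440 = I*√5 - 1*344440 = I*√5 - 344440 = -344440 + I*√5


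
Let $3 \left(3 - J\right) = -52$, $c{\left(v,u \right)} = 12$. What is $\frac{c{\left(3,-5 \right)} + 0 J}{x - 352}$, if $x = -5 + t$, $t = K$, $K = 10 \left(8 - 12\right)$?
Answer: $- \frac{12}{397} \approx -0.030227$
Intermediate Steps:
$K = -40$ ($K = 10 \left(8 - 12\right) = 10 \left(-4\right) = -40$)
$t = -40$
$x = -45$ ($x = -5 - 40 = -45$)
$J = \frac{61}{3}$ ($J = 3 - - \frac{52}{3} = 3 + \frac{52}{3} = \frac{61}{3} \approx 20.333$)
$\frac{c{\left(3,-5 \right)} + 0 J}{x - 352} = \frac{12 + 0 \cdot \frac{61}{3}}{-45 - 352} = \frac{12 + 0}{-397} = 12 \left(- \frac{1}{397}\right) = - \frac{12}{397}$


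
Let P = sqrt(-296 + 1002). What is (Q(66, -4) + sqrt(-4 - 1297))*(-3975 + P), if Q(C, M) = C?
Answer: -(66 + I*sqrt(1301))*(3975 - sqrt(706)) ≈ -2.606e+5 - 1.4242e+5*I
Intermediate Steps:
P = sqrt(706) ≈ 26.571
(Q(66, -4) + sqrt(-4 - 1297))*(-3975 + P) = (66 + sqrt(-4 - 1297))*(-3975 + sqrt(706)) = (66 + sqrt(-1301))*(-3975 + sqrt(706)) = (66 + I*sqrt(1301))*(-3975 + sqrt(706)) = (-3975 + sqrt(706))*(66 + I*sqrt(1301))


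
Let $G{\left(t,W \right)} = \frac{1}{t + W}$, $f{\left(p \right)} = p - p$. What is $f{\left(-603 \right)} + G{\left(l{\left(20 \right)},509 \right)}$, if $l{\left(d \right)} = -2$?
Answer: $\frac{1}{507} \approx 0.0019724$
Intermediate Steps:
$f{\left(p \right)} = 0$
$G{\left(t,W \right)} = \frac{1}{W + t}$
$f{\left(-603 \right)} + G{\left(l{\left(20 \right)},509 \right)} = 0 + \frac{1}{509 - 2} = 0 + \frac{1}{507} = \frac{1}{507}$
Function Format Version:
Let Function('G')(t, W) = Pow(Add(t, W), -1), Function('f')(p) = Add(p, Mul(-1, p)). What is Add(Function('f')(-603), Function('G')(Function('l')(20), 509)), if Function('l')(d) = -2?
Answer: Rational(1, 507) ≈ 0.0019724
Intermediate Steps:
Function('f')(p) = 0
Function('G')(t, W) = Pow(Add(W, t), -1)
Add(Function('f')(-603), Function('G')(Function('l')(20), 509)) = Add(0, Pow(Add(509, -2), -1)) = Add(0, Pow(507, -1)) = Add(0, Rational(1, 507)) = Rational(1, 507)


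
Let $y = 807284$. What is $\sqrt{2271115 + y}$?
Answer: $\sqrt{3078399} \approx 1754.5$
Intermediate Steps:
$\sqrt{2271115 + y} = \sqrt{2271115 + 807284} = \sqrt{3078399}$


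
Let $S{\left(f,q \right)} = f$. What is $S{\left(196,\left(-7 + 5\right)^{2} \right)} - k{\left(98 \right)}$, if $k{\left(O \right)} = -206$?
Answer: $402$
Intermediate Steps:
$S{\left(196,\left(-7 + 5\right)^{2} \right)} - k{\left(98 \right)} = 196 - -206 = 196 + 206 = 402$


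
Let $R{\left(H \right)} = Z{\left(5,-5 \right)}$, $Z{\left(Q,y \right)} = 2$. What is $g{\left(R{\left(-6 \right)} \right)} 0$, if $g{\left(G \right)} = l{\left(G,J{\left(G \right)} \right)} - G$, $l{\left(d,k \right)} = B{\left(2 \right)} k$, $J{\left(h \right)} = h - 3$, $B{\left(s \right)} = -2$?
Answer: $0$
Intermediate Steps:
$J{\left(h \right)} = -3 + h$
$R{\left(H \right)} = 2$
$l{\left(d,k \right)} = - 2 k$
$g{\left(G \right)} = 6 - 3 G$ ($g{\left(G \right)} = - 2 \left(-3 + G\right) - G = \left(6 - 2 G\right) - G = 6 - 3 G$)
$g{\left(R{\left(-6 \right)} \right)} 0 = \left(6 - 6\right) 0 = 0 \cdot 0 = 0$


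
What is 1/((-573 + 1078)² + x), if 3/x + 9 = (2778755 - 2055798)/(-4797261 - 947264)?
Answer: 52423682/13369332268475 ≈ 3.9212e-6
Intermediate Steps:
x = -17233575/52423682 (x = 3/(-9 + (2778755 - 2055798)/(-4797261 - 947264)) = 3/(-9 + 722957/(-5744525)) = 3/(-9 + 722957*(-1/5744525)) = 3/(-9 - 722957/5744525) = 3/(-52423682/5744525) = 3*(-5744525/52423682) = -17233575/52423682 ≈ -0.32874)
1/((-573 + 1078)² + x) = 1/((-573 + 1078)² - 17233575/52423682) = 1/(505² - 17233575/52423682) = 1/(255025 - 17233575/52423682) = 1/(13369332268475/52423682) = 52423682/13369332268475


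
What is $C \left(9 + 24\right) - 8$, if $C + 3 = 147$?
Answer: $4744$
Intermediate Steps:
$C = 144$ ($C = -3 + 147 = 144$)
$C \left(9 + 24\right) - 8 = 144 \left(9 + 24\right) - 8 = 144 \cdot 33 - 8 = 4752 - 8 = 4744$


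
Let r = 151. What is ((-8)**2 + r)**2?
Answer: 46225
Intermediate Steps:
((-8)**2 + r)**2 = ((-8)**2 + 151)**2 = (64 + 151)**2 = 215**2 = 46225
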